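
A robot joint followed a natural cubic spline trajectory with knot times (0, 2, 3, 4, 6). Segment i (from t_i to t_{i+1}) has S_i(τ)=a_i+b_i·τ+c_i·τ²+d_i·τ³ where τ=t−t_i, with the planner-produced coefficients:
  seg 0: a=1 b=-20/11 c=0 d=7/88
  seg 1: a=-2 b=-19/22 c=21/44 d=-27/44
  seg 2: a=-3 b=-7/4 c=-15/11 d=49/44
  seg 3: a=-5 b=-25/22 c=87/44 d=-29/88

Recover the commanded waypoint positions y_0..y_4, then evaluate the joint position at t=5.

y_0=1 y_1=-2 y_2=-3 y_3=-5 y_4=-2
S(5) = -395/88

y_0 = S_0(0) = a_0 = 1
y_1 = S_1(0) = a_1 = -2
y_2 = S_2(0) = a_2 = -3
y_3 = S_3(0) = a_3 = -5
y_4 = S_3(2) = -2
t_q=5 is in segment 3 (τ=1); S_3(τ)=-395/88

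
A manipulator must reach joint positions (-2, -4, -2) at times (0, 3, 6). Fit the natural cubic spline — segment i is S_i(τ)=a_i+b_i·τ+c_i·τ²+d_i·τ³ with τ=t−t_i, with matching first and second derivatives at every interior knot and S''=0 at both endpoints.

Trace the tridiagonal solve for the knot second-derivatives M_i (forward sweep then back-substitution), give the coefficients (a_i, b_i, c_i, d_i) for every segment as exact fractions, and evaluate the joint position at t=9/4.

Δ: Δ0=-2/3, Δ1=2/3
row 1: diag=12, rhs=8; c'=1/4, d'=2/3
back: M1=2/3
M: M0=0, M1=2/3, M2=0
seg 0: a=-2, c=M0/2=0, d=(M1−M0)/(6·3)=1/27, b=Δ0−h0·(2M0+M1)/6=-1
seg 1: a=-4, c=M1/2=1/3, d=(M2−M1)/(6·3)=-1/27, b=Δ1−h1·(2M1+M2)/6=0
t_q=9/4 → seg 0, τ=9/4; S=-2+-1·τ+0·τ²+1/27·τ³=-245/64

  seg 0: a=-2 b=-1 c=0 d=1/27
  seg 1: a=-4 b=0 c=1/3 d=-1/27
S(9/4) = -245/64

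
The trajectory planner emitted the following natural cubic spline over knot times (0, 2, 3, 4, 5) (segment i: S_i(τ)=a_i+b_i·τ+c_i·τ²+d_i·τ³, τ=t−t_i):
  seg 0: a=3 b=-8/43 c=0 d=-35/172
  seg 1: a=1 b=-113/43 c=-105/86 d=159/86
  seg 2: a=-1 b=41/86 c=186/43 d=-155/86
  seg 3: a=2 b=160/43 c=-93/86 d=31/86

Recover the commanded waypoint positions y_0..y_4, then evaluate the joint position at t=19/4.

y_0=3 y_1=1 y_2=-1 y_3=2 y_4=5
S(19/4) = 23857/5504

y_0 = S_0(0) = a_0 = 3
y_1 = S_1(0) = a_1 = 1
y_2 = S_2(0) = a_2 = -1
y_3 = S_3(0) = a_3 = 2
y_4 = S_3(1) = 5
t_q=19/4 is in segment 3 (τ=3/4); S_3(τ)=23857/5504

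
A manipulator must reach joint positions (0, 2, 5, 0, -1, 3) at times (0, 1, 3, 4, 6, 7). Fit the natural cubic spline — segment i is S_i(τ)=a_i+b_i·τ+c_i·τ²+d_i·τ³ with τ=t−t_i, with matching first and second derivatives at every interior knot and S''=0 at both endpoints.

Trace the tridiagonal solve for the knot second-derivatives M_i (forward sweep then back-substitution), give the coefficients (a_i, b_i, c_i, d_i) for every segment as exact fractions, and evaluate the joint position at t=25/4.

Δ: Δ0=2, Δ1=3/2, Δ2=-5, Δ3=-1/2, Δ4=4
row 1: diag=6, rhs=-3; c'=1/3, d'=-1/2
row 2: denom=6−2·1/3=16/3; d'=(-39−2·-1/2)/(16/3)=-57/8
row 3: denom=6−1·3/16=93/16; d'=(27−1·-57/8)/(93/16)=182/31
row 4: denom=6−2·32/93=494/93; d'=(27−2·182/31)/(494/93)=1419/494
back: M4=1419/494
back: M3=182/31−32/93·1419/494=1206/247
back: M2=-57/8−3/16·1206/247=-1986/247
back: M1=-1/2−1/3·-1986/247=1077/494
M: M0=0, M1=1077/494, M2=-1986/247, M3=1206/247, M4=1419/494, M5=0
seg 0: a=0, c=M0/2=0, d=(M1−M0)/(6·1)=359/988, b=Δ0−h0·(2M0+M1)/6=1617/988
seg 1: a=2, c=M1/2=1077/988, d=(M2−M1)/(6·2)=-1683/1976, b=Δ1−h1·(2M1+M2)/6=1347/494
seg 2: a=5, c=M2/2=-993/247, d=(M3−M2)/(6·1)=28/13, b=Δ2−h2·(2M2+M3)/6=-774/247
seg 3: a=0, c=M3/2=603/247, d=(M4−M3)/(6·2)=-331/1976, b=Δ3−h3·(2M3+M4)/6=-1164/247
seg 4: a=-1, c=M4/2=1419/988, d=(M5−M4)/(6·1)=-473/988, b=Δ4−h4·(2M4+M5)/6=1503/494
t_q=25/4 → seg 4, τ=1/4; S=-1+1503/494·τ+1419/988·τ²+-473/988·τ³=-9933/63232

  seg 0: a=0 b=1617/988 c=0 d=359/988
  seg 1: a=2 b=1347/494 c=1077/988 d=-1683/1976
  seg 2: a=5 b=-774/247 c=-993/247 d=28/13
  seg 3: a=0 b=-1164/247 c=603/247 d=-331/1976
  seg 4: a=-1 b=1503/494 c=1419/988 d=-473/988
S(25/4) = -9933/63232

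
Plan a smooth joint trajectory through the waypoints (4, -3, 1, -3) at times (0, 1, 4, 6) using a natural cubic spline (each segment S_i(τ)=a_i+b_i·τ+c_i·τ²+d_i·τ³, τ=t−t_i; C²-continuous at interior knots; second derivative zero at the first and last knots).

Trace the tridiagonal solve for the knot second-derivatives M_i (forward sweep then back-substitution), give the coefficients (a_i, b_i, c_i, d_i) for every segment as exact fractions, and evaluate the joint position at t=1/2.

Δ: Δ0=-7, Δ1=4/3, Δ2=-2
row 1: diag=8, rhs=50; c'=3/8, d'=25/4
row 2: denom=10−3·3/8=71/8; d'=(-20−3·25/4)/(71/8)=-310/71
back: M2=-310/71
back: M1=25/4−3/8·-310/71=560/71
M: M0=0, M1=560/71, M2=-310/71, M3=0
seg 0: a=4, c=M0/2=0, d=(M1−M0)/(6·1)=280/213, b=Δ0−h0·(2M0+M1)/6=-1771/213
seg 1: a=-3, c=M1/2=280/71, d=(M2−M1)/(6·3)=-145/213, b=Δ1−h1·(2M1+M2)/6=-931/213
seg 2: a=1, c=M2/2=-155/71, d=(M3−M2)/(6·2)=155/426, b=Δ2−h2·(2M2+M3)/6=194/213
t_q=1/2 → seg 0, τ=1/2; S=4+-1771/213·τ+0·τ²+280/213·τ³=1/142

  seg 0: a=4 b=-1771/213 c=0 d=280/213
  seg 1: a=-3 b=-931/213 c=280/71 d=-145/213
  seg 2: a=1 b=194/213 c=-155/71 d=155/426
S(1/2) = 1/142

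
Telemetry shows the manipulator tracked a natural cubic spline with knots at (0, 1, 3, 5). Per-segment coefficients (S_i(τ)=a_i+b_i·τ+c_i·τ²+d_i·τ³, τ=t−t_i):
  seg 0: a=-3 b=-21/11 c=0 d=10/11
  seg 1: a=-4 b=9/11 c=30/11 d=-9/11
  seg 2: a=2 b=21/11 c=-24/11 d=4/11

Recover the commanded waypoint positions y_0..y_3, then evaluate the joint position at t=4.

y_0=-3 y_1=-4 y_2=2 y_3=0
S(4) = 23/11

y_0 = S_0(0) = a_0 = -3
y_1 = S_1(0) = a_1 = -4
y_2 = S_2(0) = a_2 = 2
y_3 = S_2(2) = 0
t_q=4 is in segment 2 (τ=1); S_2(τ)=23/11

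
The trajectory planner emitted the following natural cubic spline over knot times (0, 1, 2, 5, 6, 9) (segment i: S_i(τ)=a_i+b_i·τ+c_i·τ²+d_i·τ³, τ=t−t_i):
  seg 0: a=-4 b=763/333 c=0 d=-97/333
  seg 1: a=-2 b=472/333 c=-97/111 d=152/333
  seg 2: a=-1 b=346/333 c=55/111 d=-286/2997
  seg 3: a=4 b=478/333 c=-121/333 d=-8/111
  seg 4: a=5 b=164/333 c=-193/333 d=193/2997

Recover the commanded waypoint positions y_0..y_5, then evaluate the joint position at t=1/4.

y_0=-4 y_1=-2 y_2=-1 y_3=4 y_4=5 y_5=3
S(1/4) = -24379/7104

y_0 = S_0(0) = a_0 = -4
y_1 = S_1(0) = a_1 = -2
y_2 = S_2(0) = a_2 = -1
y_3 = S_3(0) = a_3 = 4
y_4 = S_4(0) = a_4 = 5
y_5 = S_4(3) = 3
t_q=1/4 is in segment 0 (τ=1/4); S_0(τ)=-24379/7104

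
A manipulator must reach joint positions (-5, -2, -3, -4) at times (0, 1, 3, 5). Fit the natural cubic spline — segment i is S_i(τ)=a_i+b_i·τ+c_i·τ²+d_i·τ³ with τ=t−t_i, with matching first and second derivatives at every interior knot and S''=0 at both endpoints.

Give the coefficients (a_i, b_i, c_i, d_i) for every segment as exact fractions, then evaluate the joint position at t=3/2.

  seg 0: a=-5 b=40/11 c=0 d=-7/11
  seg 1: a=-2 b=19/11 c=-21/11 d=35/88
  seg 2: a=-3 b=-25/22 c=21/44 d=-7/88
S(3/2) = -1101/704

Δ: Δ0=3, Δ1=-1/2, Δ2=-1/2
row 1: diag=6, rhs=-21; c'=1/3, d'=-7/2
row 2: denom=8−2·1/3=22/3; d'=(0−2·-7/2)/(22/3)=21/22
back: M2=21/22
back: M1=-7/2−1/3·21/22=-42/11
M: M0=0, M1=-42/11, M2=21/22, M3=0
seg 0: a=-5, c=M0/2=0, d=(M1−M0)/(6·1)=-7/11, b=Δ0−h0·(2M0+M1)/6=40/11
seg 1: a=-2, c=M1/2=-21/11, d=(M2−M1)/(6·2)=35/88, b=Δ1−h1·(2M1+M2)/6=19/11
seg 2: a=-3, c=M2/2=21/44, d=(M3−M2)/(6·2)=-7/88, b=Δ2−h2·(2M2+M3)/6=-25/22
t_q=3/2 → seg 1, τ=1/2; S=-2+19/11·τ+-21/11·τ²+35/88·τ³=-1101/704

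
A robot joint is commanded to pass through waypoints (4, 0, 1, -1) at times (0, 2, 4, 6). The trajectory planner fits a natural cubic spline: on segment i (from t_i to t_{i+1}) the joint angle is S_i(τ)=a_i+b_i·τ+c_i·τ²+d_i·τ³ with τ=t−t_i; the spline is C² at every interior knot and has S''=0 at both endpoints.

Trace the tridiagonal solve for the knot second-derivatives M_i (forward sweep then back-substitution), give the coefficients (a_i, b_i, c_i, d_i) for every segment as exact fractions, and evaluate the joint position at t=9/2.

Δ: Δ0=-2, Δ1=1/2, Δ2=-1
row 1: diag=8, rhs=15; c'=1/4, d'=15/8
row 2: denom=8−2·1/4=15/2; d'=(-9−2·15/8)/(15/2)=-17/10
back: M2=-17/10
back: M1=15/8−1/4·-17/10=23/10
M: M0=0, M1=23/10, M2=-17/10, M3=0
seg 0: a=4, c=M0/2=0, d=(M1−M0)/(6·2)=23/120, b=Δ0−h0·(2M0+M1)/6=-83/30
seg 1: a=0, c=M1/2=23/20, d=(M2−M1)/(6·2)=-1/3, b=Δ1−h1·(2M1+M2)/6=-7/15
seg 2: a=1, c=M2/2=-17/20, d=(M3−M2)/(6·2)=17/120, b=Δ2−h2·(2M2+M3)/6=2/15
t_q=9/2 → seg 2, τ=1/2; S=1+2/15·τ+-17/20·τ²+17/120·τ³=279/320

  seg 0: a=4 b=-83/30 c=0 d=23/120
  seg 1: a=0 b=-7/15 c=23/20 d=-1/3
  seg 2: a=1 b=2/15 c=-17/20 d=17/120
S(9/2) = 279/320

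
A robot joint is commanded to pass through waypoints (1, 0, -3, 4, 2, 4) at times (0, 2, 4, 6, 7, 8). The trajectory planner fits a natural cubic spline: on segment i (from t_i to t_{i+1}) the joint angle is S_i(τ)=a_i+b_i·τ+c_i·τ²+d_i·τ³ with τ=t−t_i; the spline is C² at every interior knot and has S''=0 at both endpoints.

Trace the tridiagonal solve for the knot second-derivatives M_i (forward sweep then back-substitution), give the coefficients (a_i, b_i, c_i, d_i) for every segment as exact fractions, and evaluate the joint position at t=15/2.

  seg 0: a=1 b=189/626 c=0 d=-251/1252
  seg 1: a=0 b=-1317/626 c=-753/626 d=471/626
  seg 2: a=-3 b=1323/626 c=2073/626 d=-1639/1252
  seg 3: a=4 b=-219/626 c=-1422/313 d=1811/626
  seg 4: a=2 b=-237/313 c=2589/626 d=-863/626
S(15/2) = 12435/5008

Δ: Δ0=-1/2, Δ1=-3/2, Δ2=7/2, Δ3=-2, Δ4=2
row 1: diag=8, rhs=-6; c'=1/4, d'=-3/4
row 2: denom=8−2·1/4=15/2; d'=(30−2·-3/4)/(15/2)=21/5
row 3: denom=6−2·4/15=82/15; d'=(-33−2·21/5)/(82/15)=-621/82
row 4: denom=4−1·15/82=313/82; d'=(24−1·-621/82)/(313/82)=2589/313
back: M4=2589/313
back: M3=-621/82−15/82·2589/313=-2844/313
back: M2=21/5−4/15·-2844/313=2073/313
back: M1=-3/4−1/4·2073/313=-753/313
M: M0=0, M1=-753/313, M2=2073/313, M3=-2844/313, M4=2589/313, M5=0
seg 0: a=1, c=M0/2=0, d=(M1−M0)/(6·2)=-251/1252, b=Δ0−h0·(2M0+M1)/6=189/626
seg 1: a=0, c=M1/2=-753/626, d=(M2−M1)/(6·2)=471/626, b=Δ1−h1·(2M1+M2)/6=-1317/626
seg 2: a=-3, c=M2/2=2073/626, d=(M3−M2)/(6·2)=-1639/1252, b=Δ2−h2·(2M2+M3)/6=1323/626
seg 3: a=4, c=M3/2=-1422/313, d=(M4−M3)/(6·1)=1811/626, b=Δ3−h3·(2M3+M4)/6=-219/626
seg 4: a=2, c=M4/2=2589/626, d=(M5−M4)/(6·1)=-863/626, b=Δ4−h4·(2M4+M5)/6=-237/313
t_q=15/2 → seg 4, τ=1/2; S=2+-237/313·τ+2589/626·τ²+-863/626·τ³=12435/5008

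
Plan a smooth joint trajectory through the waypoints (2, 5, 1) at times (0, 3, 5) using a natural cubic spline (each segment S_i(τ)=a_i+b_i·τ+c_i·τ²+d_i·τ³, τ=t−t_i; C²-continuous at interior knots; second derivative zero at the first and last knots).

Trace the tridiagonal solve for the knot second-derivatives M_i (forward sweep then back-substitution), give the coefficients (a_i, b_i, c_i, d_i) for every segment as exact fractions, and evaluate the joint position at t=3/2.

Δ: Δ0=1, Δ1=-2
row 1: diag=10, rhs=-18; c'=1/5, d'=-9/5
back: M1=-9/5
M: M0=0, M1=-9/5, M2=0
seg 0: a=2, c=M0/2=0, d=(M1−M0)/(6·3)=-1/10, b=Δ0−h0·(2M0+M1)/6=19/10
seg 1: a=5, c=M1/2=-9/10, d=(M2−M1)/(6·2)=3/20, b=Δ1−h1·(2M1+M2)/6=-4/5
t_q=3/2 → seg 0, τ=3/2; S=2+19/10·τ+0·τ²+-1/10·τ³=361/80

  seg 0: a=2 b=19/10 c=0 d=-1/10
  seg 1: a=5 b=-4/5 c=-9/10 d=3/20
S(3/2) = 361/80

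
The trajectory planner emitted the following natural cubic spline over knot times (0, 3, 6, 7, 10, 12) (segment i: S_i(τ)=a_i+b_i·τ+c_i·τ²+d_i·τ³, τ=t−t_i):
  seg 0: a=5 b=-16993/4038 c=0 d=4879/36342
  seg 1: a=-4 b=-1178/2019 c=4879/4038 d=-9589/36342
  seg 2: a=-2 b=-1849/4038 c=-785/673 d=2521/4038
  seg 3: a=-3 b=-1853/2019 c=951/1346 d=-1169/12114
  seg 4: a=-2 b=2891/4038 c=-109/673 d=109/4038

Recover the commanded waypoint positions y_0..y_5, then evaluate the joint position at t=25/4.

y_0 = S_0(0) = a_0 = 5
y_1 = S_1(0) = a_1 = -4
y_2 = S_2(0) = a_2 = -2
y_3 = S_3(0) = a_3 = -3
y_4 = S_4(0) = a_4 = -2
y_5 = S_4(2) = -1
t_q=25/4 is in segment 2 (τ=1/4); S_2(τ)=-187589/86144

y_0=5 y_1=-4 y_2=-2 y_3=-3 y_4=-2 y_5=-1
S(25/4) = -187589/86144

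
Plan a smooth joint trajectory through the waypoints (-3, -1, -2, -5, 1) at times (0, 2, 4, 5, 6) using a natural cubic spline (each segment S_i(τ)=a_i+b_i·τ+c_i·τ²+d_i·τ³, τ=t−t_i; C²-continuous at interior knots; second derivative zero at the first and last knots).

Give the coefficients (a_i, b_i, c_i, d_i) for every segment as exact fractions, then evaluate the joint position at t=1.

Δ: Δ0=1, Δ1=-1/2, Δ2=-3, Δ3=6
row 1: diag=8, rhs=-9; c'=1/4, d'=-9/8
row 2: denom=6−2·1/4=11/2; d'=(-15−2·-9/8)/(11/2)=-51/22
row 3: denom=4−1·2/11=42/11; d'=(54−1·-51/22)/(42/11)=59/4
back: M3=59/4
back: M2=-51/22−2/11·59/4=-5
back: M1=-9/8−1/4·-5=1/8
M: M0=0, M1=1/8, M2=-5, M3=59/4, M4=0
seg 0: a=-3, c=M0/2=0, d=(M1−M0)/(6·2)=1/96, b=Δ0−h0·(2M0+M1)/6=23/24
seg 1: a=-1, c=M1/2=1/16, d=(M2−M1)/(6·2)=-41/96, b=Δ1−h1·(2M1+M2)/6=13/12
seg 2: a=-2, c=M2/2=-5/2, d=(M3−M2)/(6·1)=79/24, b=Δ2−h2·(2M2+M3)/6=-91/24
seg 3: a=-5, c=M3/2=59/8, d=(M4−M3)/(6·1)=-59/24, b=Δ3−h3·(2M3+M4)/6=13/12
t_q=1 → seg 0, τ=1; S=-3+23/24·τ+0·τ²+1/96·τ³=-65/32

  seg 0: a=-3 b=23/24 c=0 d=1/96
  seg 1: a=-1 b=13/12 c=1/16 d=-41/96
  seg 2: a=-2 b=-91/24 c=-5/2 d=79/24
  seg 3: a=-5 b=13/12 c=59/8 d=-59/24
S(1) = -65/32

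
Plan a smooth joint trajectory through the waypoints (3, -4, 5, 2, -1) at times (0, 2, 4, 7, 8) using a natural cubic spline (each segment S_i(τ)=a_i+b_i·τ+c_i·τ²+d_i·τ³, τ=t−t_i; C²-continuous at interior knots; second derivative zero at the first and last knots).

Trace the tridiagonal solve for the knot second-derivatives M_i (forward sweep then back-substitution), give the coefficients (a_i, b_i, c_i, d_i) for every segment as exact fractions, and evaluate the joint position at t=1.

  seg 0: a=3 b=-791/134 c=0 d=161/268
  seg 1: a=-4 b=175/134 c=483/134 d=-269/268
  seg 2: a=5 b=493/134 c=-162/67 d=115/402
  seg 3: a=2 b=-208/67 c=21/134 d=-7/134
S(1) = -617/268

Δ: Δ0=-7/2, Δ1=9/2, Δ2=-1, Δ3=-3
row 1: diag=8, rhs=48; c'=1/4, d'=6
row 2: denom=10−2·1/4=19/2; d'=(-33−2·6)/(19/2)=-90/19
row 3: denom=8−3·6/19=134/19; d'=(-12−3·-90/19)/(134/19)=21/67
back: M3=21/67
back: M2=-90/19−6/19·21/67=-324/67
back: M1=6−1/4·-324/67=483/67
M: M0=0, M1=483/67, M2=-324/67, M3=21/67, M4=0
seg 0: a=3, c=M0/2=0, d=(M1−M0)/(6·2)=161/268, b=Δ0−h0·(2M0+M1)/6=-791/134
seg 1: a=-4, c=M1/2=483/134, d=(M2−M1)/(6·2)=-269/268, b=Δ1−h1·(2M1+M2)/6=175/134
seg 2: a=5, c=M2/2=-162/67, d=(M3−M2)/(6·3)=115/402, b=Δ2−h2·(2M2+M3)/6=493/134
seg 3: a=2, c=M3/2=21/134, d=(M4−M3)/(6·1)=-7/134, b=Δ3−h3·(2M3+M4)/6=-208/67
t_q=1 → seg 0, τ=1; S=3+-791/134·τ+0·τ²+161/268·τ³=-617/268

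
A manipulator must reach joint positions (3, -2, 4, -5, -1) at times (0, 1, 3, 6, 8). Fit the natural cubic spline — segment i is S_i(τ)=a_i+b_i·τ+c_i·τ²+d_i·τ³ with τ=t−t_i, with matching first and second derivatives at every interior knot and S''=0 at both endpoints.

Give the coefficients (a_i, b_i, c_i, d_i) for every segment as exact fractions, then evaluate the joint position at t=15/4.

  seg 0: a=3 b=-1704/253 c=0 d=439/253
  seg 1: a=-2 b=-387/253 c=1317/253 d=-372/253
  seg 2: a=4 b=417/253 c=-915/253 d=523/759
  seg 3: a=-5 b=-366/253 c=654/253 d=-109/253
S(15/4) = 5141/1472

Δ: Δ0=-5, Δ1=3, Δ2=-3, Δ3=2
row 1: diag=6, rhs=48; c'=1/3, d'=8
row 2: denom=10−2·1/3=28/3; d'=(-36−2·8)/(28/3)=-39/7
row 3: denom=10−3·9/28=253/28; d'=(30−3·-39/7)/(253/28)=1308/253
back: M3=1308/253
back: M2=-39/7−9/28·1308/253=-1830/253
back: M1=8−1/3·-1830/253=2634/253
M: M0=0, M1=2634/253, M2=-1830/253, M3=1308/253, M4=0
seg 0: a=3, c=M0/2=0, d=(M1−M0)/(6·1)=439/253, b=Δ0−h0·(2M0+M1)/6=-1704/253
seg 1: a=-2, c=M1/2=1317/253, d=(M2−M1)/(6·2)=-372/253, b=Δ1−h1·(2M1+M2)/6=-387/253
seg 2: a=4, c=M2/2=-915/253, d=(M3−M2)/(6·3)=523/759, b=Δ2−h2·(2M2+M3)/6=417/253
seg 3: a=-5, c=M3/2=654/253, d=(M4−M3)/(6·2)=-109/253, b=Δ3−h3·(2M3+M4)/6=-366/253
t_q=15/4 → seg 2, τ=3/4; S=4+417/253·τ+-915/253·τ²+523/759·τ³=5141/1472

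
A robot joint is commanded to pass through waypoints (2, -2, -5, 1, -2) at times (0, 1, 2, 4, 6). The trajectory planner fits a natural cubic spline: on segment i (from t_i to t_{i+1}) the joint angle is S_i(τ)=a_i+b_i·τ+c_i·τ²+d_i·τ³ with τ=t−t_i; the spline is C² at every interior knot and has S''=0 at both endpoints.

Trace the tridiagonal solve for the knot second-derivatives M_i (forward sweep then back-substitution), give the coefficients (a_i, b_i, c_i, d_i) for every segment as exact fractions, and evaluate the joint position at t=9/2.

  seg 0: a=2 b=-659/168 c=0 d=-13/168
  seg 1: a=-2 b=-349/84 c=-13/56 d=233/168
  seg 2: a=-5 b=-11/24 c=55/14 d=-739/672
  seg 3: a=1 b=173/84 c=-299/112 d=299/672
S(9/2) = 363/256

Δ: Δ0=-4, Δ1=-3, Δ2=3, Δ3=-3/2
row 1: diag=4, rhs=6; c'=1/4, d'=3/2
row 2: denom=6−1·1/4=23/4; d'=(36−1·3/2)/(23/4)=6
row 3: denom=8−2·8/23=168/23; d'=(-27−2·6)/(168/23)=-299/56
back: M3=-299/56
back: M2=6−8/23·-299/56=55/7
back: M1=3/2−1/4·55/7=-13/28
M: M0=0, M1=-13/28, M2=55/7, M3=-299/56, M4=0
seg 0: a=2, c=M0/2=0, d=(M1−M0)/(6·1)=-13/168, b=Δ0−h0·(2M0+M1)/6=-659/168
seg 1: a=-2, c=M1/2=-13/56, d=(M2−M1)/(6·1)=233/168, b=Δ1−h1·(2M1+M2)/6=-349/84
seg 2: a=-5, c=M2/2=55/14, d=(M3−M2)/(6·2)=-739/672, b=Δ2−h2·(2M2+M3)/6=-11/24
seg 3: a=1, c=M3/2=-299/112, d=(M4−M3)/(6·2)=299/672, b=Δ3−h3·(2M3+M4)/6=173/84
t_q=9/2 → seg 3, τ=1/2; S=1+173/84·τ+-299/112·τ²+299/672·τ³=363/256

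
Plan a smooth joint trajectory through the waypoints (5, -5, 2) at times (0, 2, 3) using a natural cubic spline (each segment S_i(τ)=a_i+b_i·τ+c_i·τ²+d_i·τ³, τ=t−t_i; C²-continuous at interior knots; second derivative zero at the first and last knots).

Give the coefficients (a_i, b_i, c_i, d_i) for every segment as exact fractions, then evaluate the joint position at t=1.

Δ: Δ0=-5, Δ1=7
row 1: diag=6, rhs=72; c'=1/6, d'=12
back: M1=12
M: M0=0, M1=12, M2=0
seg 0: a=5, c=M0/2=0, d=(M1−M0)/(6·2)=1, b=Δ0−h0·(2M0+M1)/6=-9
seg 1: a=-5, c=M1/2=6, d=(M2−M1)/(6·1)=-2, b=Δ1−h1·(2M1+M2)/6=3
t_q=1 → seg 0, τ=1; S=5+-9·τ+0·τ²+1·τ³=-3

  seg 0: a=5 b=-9 c=0 d=1
  seg 1: a=-5 b=3 c=6 d=-2
S(1) = -3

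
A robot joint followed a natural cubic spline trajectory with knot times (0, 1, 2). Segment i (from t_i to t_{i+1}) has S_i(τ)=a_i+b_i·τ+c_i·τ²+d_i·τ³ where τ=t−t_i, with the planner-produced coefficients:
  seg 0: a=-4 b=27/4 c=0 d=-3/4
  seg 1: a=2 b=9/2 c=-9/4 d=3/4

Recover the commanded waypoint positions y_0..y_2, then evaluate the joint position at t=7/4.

y_0 = S_0(0) = a_0 = -4
y_1 = S_1(0) = a_1 = 2
y_2 = S_1(1) = 5
t_q=7/4 is in segment 1 (τ=3/4); S_1(τ)=1133/256

y_0=-4 y_1=2 y_2=5
S(7/4) = 1133/256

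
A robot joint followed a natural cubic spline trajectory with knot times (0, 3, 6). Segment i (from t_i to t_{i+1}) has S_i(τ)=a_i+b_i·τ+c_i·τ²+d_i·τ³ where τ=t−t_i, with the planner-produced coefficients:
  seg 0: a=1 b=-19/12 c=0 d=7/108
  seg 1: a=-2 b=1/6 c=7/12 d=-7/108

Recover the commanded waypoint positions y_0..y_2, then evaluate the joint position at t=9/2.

y_0 = S_0(0) = a_0 = 1
y_1 = S_1(0) = a_1 = -2
y_2 = S_1(3) = 2
t_q=9/2 is in segment 1 (τ=3/2); S_1(τ)=-21/32

y_0=1 y_1=-2 y_2=2
S(9/2) = -21/32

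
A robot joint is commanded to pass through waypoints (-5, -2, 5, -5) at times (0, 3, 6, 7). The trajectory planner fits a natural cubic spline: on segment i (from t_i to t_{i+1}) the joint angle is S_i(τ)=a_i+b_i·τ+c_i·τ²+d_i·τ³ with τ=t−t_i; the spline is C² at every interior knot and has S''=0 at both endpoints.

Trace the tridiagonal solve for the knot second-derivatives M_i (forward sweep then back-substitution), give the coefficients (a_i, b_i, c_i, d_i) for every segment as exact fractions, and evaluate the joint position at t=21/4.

Δ: Δ0=1, Δ1=7/3, Δ2=-10
row 1: diag=12, rhs=8; c'=1/4, d'=2/3
row 2: denom=8−3·1/4=29/4; d'=(-74−3·2/3)/(29/4)=-304/29
back: M2=-304/29
back: M1=2/3−1/4·-304/29=286/87
M: M0=0, M1=286/87, M2=-304/29, M3=0
seg 0: a=-5, c=M0/2=0, d=(M1−M0)/(6·3)=143/783, b=Δ0−h0·(2M0+M1)/6=-56/87
seg 1: a=-2, c=M1/2=143/87, d=(M2−M1)/(6·3)=-599/783, b=Δ1−h1·(2M1+M2)/6=373/87
seg 2: a=5, c=M2/2=-152/29, d=(M3−M2)/(6·1)=152/87, b=Δ2−h2·(2M2+M3)/6=-566/87
t_q=21/4 → seg 1, τ=9/4; S=-2+373/87·τ+143/87·τ²+-599/783·τ³=13463/1856

  seg 0: a=-5 b=-56/87 c=0 d=143/783
  seg 1: a=-2 b=373/87 c=143/87 d=-599/783
  seg 2: a=5 b=-566/87 c=-152/29 d=152/87
S(21/4) = 13463/1856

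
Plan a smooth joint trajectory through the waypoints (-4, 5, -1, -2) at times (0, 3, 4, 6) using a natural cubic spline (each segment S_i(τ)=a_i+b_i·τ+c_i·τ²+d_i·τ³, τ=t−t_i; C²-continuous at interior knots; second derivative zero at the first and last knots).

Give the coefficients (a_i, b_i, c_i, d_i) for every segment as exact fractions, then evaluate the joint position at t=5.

  seg 0: a=-4 b=639/94 c=0 d=-119/282
  seg 1: a=5 b=-216/47 c=-357/94 d=225/94
  seg 2: a=-1 b=-471/94 c=159/47 d=-53/94
S(5) = -150/47

Δ: Δ0=3, Δ1=-6, Δ2=-1/2
row 1: diag=8, rhs=-54; c'=1/8, d'=-27/4
row 2: denom=6−1·1/8=47/8; d'=(33−1·-27/4)/(47/8)=318/47
back: M2=318/47
back: M1=-27/4−1/8·318/47=-357/47
M: M0=0, M1=-357/47, M2=318/47, M3=0
seg 0: a=-4, c=M0/2=0, d=(M1−M0)/(6·3)=-119/282, b=Δ0−h0·(2M0+M1)/6=639/94
seg 1: a=5, c=M1/2=-357/94, d=(M2−M1)/(6·1)=225/94, b=Δ1−h1·(2M1+M2)/6=-216/47
seg 2: a=-1, c=M2/2=159/47, d=(M3−M2)/(6·2)=-53/94, b=Δ2−h2·(2M2+M3)/6=-471/94
t_q=5 → seg 2, τ=1; S=-1+-471/94·τ+159/47·τ²+-53/94·τ³=-150/47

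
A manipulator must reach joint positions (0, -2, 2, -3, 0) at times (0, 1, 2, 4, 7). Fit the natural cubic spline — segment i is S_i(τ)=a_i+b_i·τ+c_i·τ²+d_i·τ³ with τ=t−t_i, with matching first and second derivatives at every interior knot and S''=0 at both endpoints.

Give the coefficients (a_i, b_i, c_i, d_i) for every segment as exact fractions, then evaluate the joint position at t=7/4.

Δ: Δ0=-2, Δ1=4, Δ2=-5/2, Δ3=1
row 1: diag=4, rhs=36; c'=1/4, d'=9
row 2: denom=6−1·1/4=23/4; d'=(-39−1·9)/(23/4)=-192/23
row 3: denom=10−2·8/23=214/23; d'=(21−2·-192/23)/(214/23)=867/214
back: M3=867/214
back: M2=-192/23−8/23·867/214=-1044/107
back: M1=9−1/4·-1044/107=1224/107
M: M0=0, M1=1224/107, M2=-1044/107, M3=867/214, M4=0
seg 0: a=0, c=M0/2=0, d=(M1−M0)/(6·1)=204/107, b=Δ0−h0·(2M0+M1)/6=-418/107
seg 1: a=-2, c=M1/2=612/107, d=(M2−M1)/(6·1)=-378/107, b=Δ1−h1·(2M1+M2)/6=194/107
seg 2: a=2, c=M2/2=-522/107, d=(M3−M2)/(6·2)=985/856, b=Δ2−h2·(2M2+M3)/6=284/107
seg 3: a=-3, c=M3/2=867/428, d=(M4−M3)/(6·3)=-289/1284, b=Δ3−h3·(2M3+M4)/6=-653/214
t_q=7/4 → seg 1, τ=3/4; S=-2+194/107·τ+612/107·τ²+-378/107·τ³=3721/3424

  seg 0: a=0 b=-418/107 c=0 d=204/107
  seg 1: a=-2 b=194/107 c=612/107 d=-378/107
  seg 2: a=2 b=284/107 c=-522/107 d=985/856
  seg 3: a=-3 b=-653/214 c=867/428 d=-289/1284
S(7/4) = 3721/3424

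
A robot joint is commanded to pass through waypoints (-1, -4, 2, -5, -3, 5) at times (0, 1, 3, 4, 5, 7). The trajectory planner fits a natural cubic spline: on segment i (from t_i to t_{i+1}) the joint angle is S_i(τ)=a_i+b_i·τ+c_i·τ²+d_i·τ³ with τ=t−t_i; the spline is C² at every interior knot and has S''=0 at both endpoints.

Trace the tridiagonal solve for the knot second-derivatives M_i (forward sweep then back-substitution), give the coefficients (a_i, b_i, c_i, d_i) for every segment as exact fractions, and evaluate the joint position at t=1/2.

Δ: Δ0=-3, Δ1=3, Δ2=-7, Δ3=2, Δ4=4
row 1: diag=6, rhs=36; c'=1/3, d'=6
row 2: denom=6−2·1/3=16/3; d'=(-60−2·6)/(16/3)=-27/2
row 3: denom=4−1·3/16=61/16; d'=(54−1·-27/2)/(61/16)=1080/61
row 4: denom=6−1·16/61=350/61; d'=(12−1·1080/61)/(350/61)=-174/175
back: M4=-174/175
back: M3=1080/61−16/61·-174/175=3144/175
back: M2=-27/2−3/16·3144/175=-2952/175
back: M1=6−1/3·-2952/175=2034/175
M: M0=0, M1=2034/175, M2=-2952/175, M3=3144/175, M4=-174/175, M5=0
seg 0: a=-1, c=M0/2=0, d=(M1−M0)/(6·1)=339/175, b=Δ0−h0·(2M0+M1)/6=-864/175
seg 1: a=-4, c=M1/2=1017/175, d=(M2−M1)/(6·2)=-831/350, b=Δ1−h1·(2M1+M2)/6=153/175
seg 2: a=2, c=M2/2=-1476/175, d=(M3−M2)/(6·1)=1016/175, b=Δ2−h2·(2M2+M3)/6=-153/35
seg 3: a=-5, c=M3/2=1572/175, d=(M4−M3)/(6·1)=-79/25, b=Δ3−h3·(2M3+M4)/6=-669/175
seg 4: a=-3, c=M4/2=-87/175, d=(M5−M4)/(6·2)=29/350, b=Δ4−h4·(2M4+M5)/6=816/175
t_q=1/2 → seg 0, τ=1/2; S=-1+-864/175·τ+0·τ²+339/175·τ³=-4517/1400

  seg 0: a=-1 b=-864/175 c=0 d=339/175
  seg 1: a=-4 b=153/175 c=1017/175 d=-831/350
  seg 2: a=2 b=-153/35 c=-1476/175 d=1016/175
  seg 3: a=-5 b=-669/175 c=1572/175 d=-79/25
  seg 4: a=-3 b=816/175 c=-87/175 d=29/350
S(1/2) = -4517/1400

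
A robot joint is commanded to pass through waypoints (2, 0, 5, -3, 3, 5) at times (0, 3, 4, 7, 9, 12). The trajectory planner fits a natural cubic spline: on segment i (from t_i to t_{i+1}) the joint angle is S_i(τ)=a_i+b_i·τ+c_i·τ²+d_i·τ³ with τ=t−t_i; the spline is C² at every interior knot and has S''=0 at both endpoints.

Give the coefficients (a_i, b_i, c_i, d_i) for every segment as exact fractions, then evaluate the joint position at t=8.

Δ: Δ0=-2/3, Δ1=5, Δ2=-8/3, Δ3=3, Δ4=2/3
row 1: diag=8, rhs=34; c'=1/8, d'=17/4
row 2: denom=8−1·1/8=63/8; d'=(-46−1·17/4)/(63/8)=-134/21
row 3: denom=10−3·8/21=62/7; d'=(34−3·-134/21)/(62/7)=6
row 4: denom=10−2·7/31=296/31; d'=(-14−2·6)/(296/31)=-403/148
back: M4=-403/148
back: M3=6−7/31·-403/148=979/148
back: M2=-134/21−8/21·979/148=-988/111
back: M1=17/4−1/8·-988/111=2381/444
M: M0=0, M1=2381/444, M2=-988/111, M3=979/148, M4=-403/148, M5=0
seg 0: a=2, c=M0/2=0, d=(M1−M0)/(6·3)=2381/7992, b=Δ0−h0·(2M0+M1)/6=-991/296
seg 1: a=0, c=M1/2=2381/888, d=(M2−M1)/(6·1)=-2111/888, b=Δ1−h1·(2M1+M2)/6=695/148
seg 2: a=5, c=M2/2=-494/111, d=(M3−M2)/(6·3)=6889/7992, b=Δ2−h2·(2M2+M3)/6=2599/888
seg 3: a=-3, c=M3/2=979/296, d=(M4−M3)/(6·2)=-691/888, b=Δ3−h3·(2M3+M4)/6=-223/444
seg 4: a=3, c=M4/2=-403/296, d=(M5−M4)/(6·3)=403/2664, b=Δ4−h4·(2M4+M5)/6=1505/444
t_q=8 → seg 3, τ=1; S=-3+-223/444·τ+979/296·τ²+-691/888·τ³=-36/37

  seg 0: a=2 b=-991/296 c=0 d=2381/7992
  seg 1: a=0 b=695/148 c=2381/888 d=-2111/888
  seg 2: a=5 b=2599/888 c=-494/111 d=6889/7992
  seg 3: a=-3 b=-223/444 c=979/296 d=-691/888
  seg 4: a=3 b=1505/444 c=-403/296 d=403/2664
S(8) = -36/37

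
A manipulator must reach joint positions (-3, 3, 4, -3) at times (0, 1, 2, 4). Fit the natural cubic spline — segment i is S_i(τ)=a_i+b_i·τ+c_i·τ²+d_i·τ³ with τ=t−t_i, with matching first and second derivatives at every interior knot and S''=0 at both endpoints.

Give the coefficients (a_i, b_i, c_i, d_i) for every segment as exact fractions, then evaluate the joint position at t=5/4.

Δ: Δ0=6, Δ1=1, Δ2=-7/2
row 1: diag=4, rhs=-30; c'=1/4, d'=-15/2
row 2: denom=6−1·1/4=23/4; d'=(-27−1·-15/2)/(23/4)=-78/23
back: M2=-78/23
back: M1=-15/2−1/4·-78/23=-153/23
M: M0=0, M1=-153/23, M2=-78/23, M3=0
seg 0: a=-3, c=M0/2=0, d=(M1−M0)/(6·1)=-51/46, b=Δ0−h0·(2M0+M1)/6=327/46
seg 1: a=3, c=M1/2=-153/46, d=(M2−M1)/(6·1)=25/46, b=Δ1−h1·(2M1+M2)/6=87/23
seg 2: a=4, c=M2/2=-39/23, d=(M3−M2)/(6·2)=13/46, b=Δ2−h2·(2M2+M3)/6=-57/46
t_q=5/4 → seg 1, τ=1/4; S=3+87/23·τ+-153/46·τ²+25/46·τ³=11029/2944

  seg 0: a=-3 b=327/46 c=0 d=-51/46
  seg 1: a=3 b=87/23 c=-153/46 d=25/46
  seg 2: a=4 b=-57/46 c=-39/23 d=13/46
S(5/4) = 11029/2944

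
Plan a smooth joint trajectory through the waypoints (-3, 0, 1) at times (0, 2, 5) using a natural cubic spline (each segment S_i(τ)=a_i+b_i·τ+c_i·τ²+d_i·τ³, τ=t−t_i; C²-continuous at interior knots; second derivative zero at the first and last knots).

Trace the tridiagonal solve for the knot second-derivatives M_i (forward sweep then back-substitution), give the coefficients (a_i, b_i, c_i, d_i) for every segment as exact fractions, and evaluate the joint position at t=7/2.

  seg 0: a=-3 b=26/15 c=0 d=-7/120
  seg 1: a=0 b=31/30 c=-7/20 d=7/180
S(7/2) = 143/160

Δ: Δ0=3/2, Δ1=1/3
row 1: diag=10, rhs=-7; c'=3/10, d'=-7/10
back: M1=-7/10
M: M0=0, M1=-7/10, M2=0
seg 0: a=-3, c=M0/2=0, d=(M1−M0)/(6·2)=-7/120, b=Δ0−h0·(2M0+M1)/6=26/15
seg 1: a=0, c=M1/2=-7/20, d=(M2−M1)/(6·3)=7/180, b=Δ1−h1·(2M1+M2)/6=31/30
t_q=7/2 → seg 1, τ=3/2; S=0+31/30·τ+-7/20·τ²+7/180·τ³=143/160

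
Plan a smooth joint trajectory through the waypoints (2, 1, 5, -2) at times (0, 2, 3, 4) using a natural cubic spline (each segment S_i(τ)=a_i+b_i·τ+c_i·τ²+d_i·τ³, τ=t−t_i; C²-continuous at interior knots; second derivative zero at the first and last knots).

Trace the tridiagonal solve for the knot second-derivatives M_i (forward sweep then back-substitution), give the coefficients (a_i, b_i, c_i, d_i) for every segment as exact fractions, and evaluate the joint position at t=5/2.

  seg 0: a=2 b=-139/46 c=0 d=29/46
  seg 1: a=1 b=209/46 c=87/23 d=-199/46
  seg 2: a=5 b=-20/23 c=-423/46 d=141/46
S(5/2) = 1353/368

Δ: Δ0=-1/2, Δ1=4, Δ2=-7
row 1: diag=6, rhs=27; c'=1/6, d'=9/2
row 2: denom=4−1·1/6=23/6; d'=(-66−1·9/2)/(23/6)=-423/23
back: M2=-423/23
back: M1=9/2−1/6·-423/23=174/23
M: M0=0, M1=174/23, M2=-423/23, M3=0
seg 0: a=2, c=M0/2=0, d=(M1−M0)/(6·2)=29/46, b=Δ0−h0·(2M0+M1)/6=-139/46
seg 1: a=1, c=M1/2=87/23, d=(M2−M1)/(6·1)=-199/46, b=Δ1−h1·(2M1+M2)/6=209/46
seg 2: a=5, c=M2/2=-423/46, d=(M3−M2)/(6·1)=141/46, b=Δ2−h2·(2M2+M3)/6=-20/23
t_q=5/2 → seg 1, τ=1/2; S=1+209/46·τ+87/23·τ²+-199/46·τ³=1353/368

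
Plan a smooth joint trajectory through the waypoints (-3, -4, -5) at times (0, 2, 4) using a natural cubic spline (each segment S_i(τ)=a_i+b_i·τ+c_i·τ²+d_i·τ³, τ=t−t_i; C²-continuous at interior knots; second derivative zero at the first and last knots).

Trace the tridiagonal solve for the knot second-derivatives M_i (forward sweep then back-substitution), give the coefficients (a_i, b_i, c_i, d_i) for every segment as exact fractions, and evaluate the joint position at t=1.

Δ: Δ0=-1/2, Δ1=-1/2
row 1: diag=8, rhs=0; c'=1/4, d'=0
back: M1=0
M: M0=0, M1=0, M2=0
seg 0: a=-3, c=M0/2=0, d=(M1−M0)/(6·2)=0, b=Δ0−h0·(2M0+M1)/6=-1/2
seg 1: a=-4, c=M1/2=0, d=(M2−M1)/(6·2)=0, b=Δ1−h1·(2M1+M2)/6=-1/2
t_q=1 → seg 0, τ=1; S=-3+-1/2·τ+0·τ²+0·τ³=-7/2

  seg 0: a=-3 b=-1/2 c=0 d=0
  seg 1: a=-4 b=-1/2 c=0 d=0
S(1) = -7/2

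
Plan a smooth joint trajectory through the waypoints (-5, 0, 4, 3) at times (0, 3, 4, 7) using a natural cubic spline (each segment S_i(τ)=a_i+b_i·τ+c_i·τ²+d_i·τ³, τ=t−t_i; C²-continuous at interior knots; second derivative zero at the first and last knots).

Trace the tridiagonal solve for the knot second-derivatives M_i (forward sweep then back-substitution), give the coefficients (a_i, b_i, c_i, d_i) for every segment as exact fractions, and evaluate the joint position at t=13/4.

Δ: Δ0=5/3, Δ1=4, Δ2=-1/3
row 1: diag=8, rhs=14; c'=1/8, d'=7/4
row 2: denom=8−1·1/8=63/8; d'=(-26−1·7/4)/(63/8)=-74/21
back: M2=-74/21
back: M1=7/4−1/8·-74/21=46/21
M: M0=0, M1=46/21, M2=-74/21, M3=0
seg 0: a=-5, c=M0/2=0, d=(M1−M0)/(6·3)=23/189, b=Δ0−h0·(2M0+M1)/6=4/7
seg 1: a=0, c=M1/2=23/21, d=(M2−M1)/(6·1)=-20/21, b=Δ1−h1·(2M1+M2)/6=27/7
seg 2: a=4, c=M2/2=-37/21, d=(M3−M2)/(6·3)=37/189, b=Δ2−h2·(2M2+M3)/6=67/21
t_q=13/4 → seg 1, τ=1/4; S=0+27/7·τ+23/21·τ²+-20/21·τ³=57/56

  seg 0: a=-5 b=4/7 c=0 d=23/189
  seg 1: a=0 b=27/7 c=23/21 d=-20/21
  seg 2: a=4 b=67/21 c=-37/21 d=37/189
S(13/4) = 57/56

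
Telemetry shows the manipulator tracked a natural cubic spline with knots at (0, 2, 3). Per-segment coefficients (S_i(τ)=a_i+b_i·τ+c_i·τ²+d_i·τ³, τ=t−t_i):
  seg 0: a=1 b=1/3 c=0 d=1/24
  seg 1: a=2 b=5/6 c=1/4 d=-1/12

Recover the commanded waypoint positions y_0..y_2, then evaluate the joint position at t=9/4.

y_0 = S_0(0) = a_0 = 1
y_1 = S_1(0) = a_1 = 2
y_2 = S_1(1) = 3
t_q=9/4 is in segment 1 (τ=1/4); S_1(τ)=569/256

y_0=1 y_1=2 y_2=3
S(9/4) = 569/256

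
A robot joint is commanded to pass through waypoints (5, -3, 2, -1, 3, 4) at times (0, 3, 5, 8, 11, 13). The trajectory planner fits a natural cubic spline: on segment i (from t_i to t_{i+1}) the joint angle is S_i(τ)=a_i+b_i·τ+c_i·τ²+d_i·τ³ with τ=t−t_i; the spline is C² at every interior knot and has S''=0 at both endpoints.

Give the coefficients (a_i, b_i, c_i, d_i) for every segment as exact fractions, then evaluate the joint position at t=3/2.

Δ: Δ0=-8/3, Δ1=5/2, Δ2=-1, Δ3=4/3, Δ4=1/2
row 1: diag=10, rhs=31; c'=1/5, d'=31/10
row 2: denom=10−2·1/5=48/5; d'=(-21−2·31/10)/(48/5)=-17/6
row 3: denom=12−3·5/16=177/16; d'=(14−3·-17/6)/(177/16)=120/59
row 4: denom=10−3·16/59=542/59; d'=(-5−3·120/59)/(542/59)=-655/542
back: M4=-655/542
back: M3=120/59−16/59·-655/542=640/271
back: M2=-17/6−5/16·640/271=-5807/1626
back: M1=31/10−1/5·-5807/1626=3101/813
M: M0=0, M1=3101/813, M2=-5807/1626, M3=640/271, M4=-655/542, M5=0
seg 0: a=5, c=M0/2=0, d=(M1−M0)/(6·3)=3101/14634, b=Δ0−h0·(2M0+M1)/6=-2479/542
seg 1: a=-3, c=M1/2=3101/1626, d=(M2−M1)/(6·2)=-4003/6504, b=Δ1−h1·(2M1+M2)/6=311/271
seg 2: a=2, c=M2/2=-5807/3252, d=(M3−M2)/(6·3)=9647/29268, b=Δ2−h2·(2M2+M3)/6=2261/1626
seg 3: a=-1, c=M3/2=320/271, d=(M4−M3)/(6·3)=-215/1084, b=Δ3−h3·(2M3+M4)/6=-1379/3252
seg 4: a=3, c=M4/2=-655/1084, d=(M5−M4)/(6·2)=655/6504, b=Δ4−h4·(2M4+M5)/6=2123/1626
t_q=3/2 → seg 0, τ=3/2; S=5+-2479/542·τ+0·τ²+3101/14634·τ³=-4967/4336

  seg 0: a=5 b=-2479/542 c=0 d=3101/14634
  seg 1: a=-3 b=311/271 c=3101/1626 d=-4003/6504
  seg 2: a=2 b=2261/1626 c=-5807/3252 d=9647/29268
  seg 3: a=-1 b=-1379/3252 c=320/271 d=-215/1084
  seg 4: a=3 b=2123/1626 c=-655/1084 d=655/6504
S(3/2) = -4967/4336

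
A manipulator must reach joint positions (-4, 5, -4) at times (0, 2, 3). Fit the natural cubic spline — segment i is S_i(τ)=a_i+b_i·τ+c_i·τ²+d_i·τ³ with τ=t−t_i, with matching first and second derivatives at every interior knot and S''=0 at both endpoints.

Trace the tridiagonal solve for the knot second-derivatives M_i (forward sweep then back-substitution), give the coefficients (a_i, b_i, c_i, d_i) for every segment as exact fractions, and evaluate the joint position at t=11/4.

  seg 0: a=-4 b=9 c=0 d=-9/8
  seg 1: a=5 b=-9/2 c=-27/4 d=9/4
S(11/4) = -313/256

Δ: Δ0=9/2, Δ1=-9
row 1: diag=6, rhs=-81; c'=1/6, d'=-27/2
back: M1=-27/2
M: M0=0, M1=-27/2, M2=0
seg 0: a=-4, c=M0/2=0, d=(M1−M0)/(6·2)=-9/8, b=Δ0−h0·(2M0+M1)/6=9
seg 1: a=5, c=M1/2=-27/4, d=(M2−M1)/(6·1)=9/4, b=Δ1−h1·(2M1+M2)/6=-9/2
t_q=11/4 → seg 1, τ=3/4; S=5+-9/2·τ+-27/4·τ²+9/4·τ³=-313/256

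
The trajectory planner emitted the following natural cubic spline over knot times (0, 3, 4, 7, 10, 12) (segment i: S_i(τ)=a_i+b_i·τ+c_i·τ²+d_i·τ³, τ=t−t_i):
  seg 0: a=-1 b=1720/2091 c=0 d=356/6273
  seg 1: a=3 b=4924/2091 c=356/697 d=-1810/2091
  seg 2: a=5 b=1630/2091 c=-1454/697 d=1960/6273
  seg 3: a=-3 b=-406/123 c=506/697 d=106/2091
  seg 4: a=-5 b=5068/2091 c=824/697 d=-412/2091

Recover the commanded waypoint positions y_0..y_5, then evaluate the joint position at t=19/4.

y_0=-1 y_1=3 y_2=5 y_3=-3 y_4=-5 y_5=3
S(19/4) = 6333/1394

y_0 = S_0(0) = a_0 = -1
y_1 = S_1(0) = a_1 = 3
y_2 = S_2(0) = a_2 = 5
y_3 = S_3(0) = a_3 = -3
y_4 = S_4(0) = a_4 = -5
y_5 = S_4(2) = 3
t_q=19/4 is in segment 2 (τ=3/4); S_2(τ)=6333/1394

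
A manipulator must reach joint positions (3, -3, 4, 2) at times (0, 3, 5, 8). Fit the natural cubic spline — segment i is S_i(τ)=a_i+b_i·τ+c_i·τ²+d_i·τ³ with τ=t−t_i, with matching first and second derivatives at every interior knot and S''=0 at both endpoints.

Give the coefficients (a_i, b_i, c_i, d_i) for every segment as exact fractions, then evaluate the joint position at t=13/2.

Δ: Δ0=-2, Δ1=7/2, Δ2=-2/3
row 1: diag=10, rhs=33; c'=1/5, d'=33/10
row 2: denom=10−2·1/5=48/5; d'=(-25−2·33/10)/(48/5)=-79/24
back: M2=-79/24
back: M1=33/10−1/5·-79/24=95/24
M: M0=0, M1=95/24, M2=-79/24, M3=0
seg 0: a=3, c=M0/2=0, d=(M1−M0)/(6·3)=95/432, b=Δ0−h0·(2M0+M1)/6=-191/48
seg 1: a=-3, c=M1/2=95/48, d=(M2−M1)/(6·2)=-29/48, b=Δ1−h1·(2M1+M2)/6=47/24
seg 2: a=4, c=M2/2=-79/48, d=(M3−M2)/(6·3)=79/432, b=Δ2−h2·(2M2+M3)/6=21/8
t_q=13/2 → seg 2, τ=3/2; S=4+21/8·τ+-79/48·τ²+79/432·τ³=621/128

  seg 0: a=3 b=-191/48 c=0 d=95/432
  seg 1: a=-3 b=47/24 c=95/48 d=-29/48
  seg 2: a=4 b=21/8 c=-79/48 d=79/432
S(13/2) = 621/128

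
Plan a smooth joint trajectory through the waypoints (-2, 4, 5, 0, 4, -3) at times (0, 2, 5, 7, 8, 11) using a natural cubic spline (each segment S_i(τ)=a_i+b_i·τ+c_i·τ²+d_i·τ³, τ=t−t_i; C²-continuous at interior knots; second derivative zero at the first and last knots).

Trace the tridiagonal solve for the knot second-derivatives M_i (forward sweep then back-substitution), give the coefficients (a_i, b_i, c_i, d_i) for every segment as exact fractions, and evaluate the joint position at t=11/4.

Δ: Δ0=3, Δ1=1/3, Δ2=-5/2, Δ3=4, Δ4=-7/3
row 1: diag=10, rhs=-16; c'=3/10, d'=-8/5
row 2: denom=10−3·3/10=91/10; d'=(-17−3·-8/5)/(91/10)=-122/91
row 3: denom=6−2·20/91=506/91; d'=(39−2·-122/91)/(506/91)=3793/506
row 4: denom=8−1·91/506=3957/506; d'=(-38−1·3793/506)/(3957/506)=-23021/3957
back: M4=-23021/3957
back: M3=3793/506−91/506·-23021/3957=33802/3957
back: M2=-122/91−20/91·33802/3957=-12734/3957
back: M1=-8/5−3/10·-12734/3957=-837/1319
M: M0=0, M1=-837/1319, M2=-12734/3957, M3=33802/3957, M4=-23021/3957, M5=0
seg 0: a=-2, c=M0/2=0, d=(M1−M0)/(6·2)=-279/5276, b=Δ0−h0·(2M0+M1)/6=4236/1319
seg 1: a=4, c=M1/2=-837/2638, d=(M2−M1)/(6·3)=-10223/71226, b=Δ1−h1·(2M1+M2)/6=3399/1319
seg 2: a=5, c=M2/2=-6367/3957, d=(M3−M2)/(6·2)=3878/3957, b=Δ2−h2·(2M2+M3)/6=-8447/2638
seg 3: a=0, c=M3/2=16901/3957, d=(M4−M3)/(6·1)=-18941/7914, b=Δ3−h3·(2M3+M4)/6=16795/7914
seg 4: a=4, c=M4/2=-23021/7914, d=(M5−M4)/(6·3)=23021/71226, b=Δ4−h4·(2M4+M5)/6=4596/1319
t_q=11/4 → seg 1, τ=3/4; S=4+3399/1319·τ+-837/2638·τ²+-10223/71226·τ³=961277/168832

  seg 0: a=-2 b=4236/1319 c=0 d=-279/5276
  seg 1: a=4 b=3399/1319 c=-837/2638 d=-10223/71226
  seg 2: a=5 b=-8447/2638 c=-6367/3957 d=3878/3957
  seg 3: a=0 b=16795/7914 c=16901/3957 d=-18941/7914
  seg 4: a=4 b=4596/1319 c=-23021/7914 d=23021/71226
S(11/4) = 961277/168832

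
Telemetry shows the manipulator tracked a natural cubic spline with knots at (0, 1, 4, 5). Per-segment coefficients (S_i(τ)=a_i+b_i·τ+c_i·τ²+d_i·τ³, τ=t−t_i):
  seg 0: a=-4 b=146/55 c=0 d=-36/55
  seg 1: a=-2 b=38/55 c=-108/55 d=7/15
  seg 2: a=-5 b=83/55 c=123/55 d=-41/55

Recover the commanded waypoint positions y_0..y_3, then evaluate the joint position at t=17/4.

y_0=-4 y_1=-2 y_2=-5 y_3=-2
S(17/4) = -15821/3520

y_0 = S_0(0) = a_0 = -4
y_1 = S_1(0) = a_1 = -2
y_2 = S_2(0) = a_2 = -5
y_3 = S_2(1) = -2
t_q=17/4 is in segment 2 (τ=1/4); S_2(τ)=-15821/3520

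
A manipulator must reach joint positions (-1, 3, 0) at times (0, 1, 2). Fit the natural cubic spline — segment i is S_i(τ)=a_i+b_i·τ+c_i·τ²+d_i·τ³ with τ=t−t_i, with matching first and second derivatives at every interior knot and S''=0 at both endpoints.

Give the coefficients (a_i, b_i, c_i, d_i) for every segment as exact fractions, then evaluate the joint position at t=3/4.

  seg 0: a=-1 b=23/4 c=0 d=-7/4
  seg 1: a=3 b=1/2 c=-21/4 d=7/4
S(3/4) = 659/256

Δ: Δ0=4, Δ1=-3
row 1: diag=4, rhs=-42; c'=1/4, d'=-21/2
back: M1=-21/2
M: M0=0, M1=-21/2, M2=0
seg 0: a=-1, c=M0/2=0, d=(M1−M0)/(6·1)=-7/4, b=Δ0−h0·(2M0+M1)/6=23/4
seg 1: a=3, c=M1/2=-21/4, d=(M2−M1)/(6·1)=7/4, b=Δ1−h1·(2M1+M2)/6=1/2
t_q=3/4 → seg 0, τ=3/4; S=-1+23/4·τ+0·τ²+-7/4·τ³=659/256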